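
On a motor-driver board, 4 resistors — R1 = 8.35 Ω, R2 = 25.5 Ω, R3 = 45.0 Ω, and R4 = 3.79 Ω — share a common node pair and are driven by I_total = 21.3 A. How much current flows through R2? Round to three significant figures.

Total conductance ΣG = 1/8.35 + 1/25.5 + 1/45.0 + 1/3.79 = 0.4451 (units of 1/Ω).
R2 takes the fraction G_k/ΣG = 0.03922/0.4451 = 0.08812, so I = 21.3 × 0.08812 = 1.877 A.

I ≈ 1.88 A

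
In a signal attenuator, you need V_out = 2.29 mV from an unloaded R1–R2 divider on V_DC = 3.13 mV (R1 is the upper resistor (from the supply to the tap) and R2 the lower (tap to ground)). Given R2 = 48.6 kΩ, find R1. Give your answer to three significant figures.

Required fraction k = V_out/V_DC = 0.7316.
R1 = R2·(1/k − 1) = 48.6 × 0.3668 = 17.83 kΩ.

R1 ≈ 17.8 kΩ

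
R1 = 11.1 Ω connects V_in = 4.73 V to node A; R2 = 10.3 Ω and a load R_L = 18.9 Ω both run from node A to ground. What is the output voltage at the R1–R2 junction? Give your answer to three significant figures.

The load sits in parallel with R2, giving an effective lower resistance R2' = R2·R_L/(R2+R_L) = 6.667 Ω.
Then V_out = V_in · R2'/(R1 + R2') = 4.73 × 6.667/17.77 = 1.775 V.
(Unloaded it would be 2.28 V; the load pulls it down.)

V_out ≈ 1.77 V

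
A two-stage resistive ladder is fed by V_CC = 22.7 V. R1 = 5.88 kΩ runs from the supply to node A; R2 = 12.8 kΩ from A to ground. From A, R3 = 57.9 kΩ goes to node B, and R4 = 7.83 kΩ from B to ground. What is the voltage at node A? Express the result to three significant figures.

V_A ≈ 14.7 V

The second stage (R3 + R4 = 65.73 kΩ) loads node A in parallel with R2.
Effective lower resistance at A: R2 ‖ 65.73 = 10.71 kΩ.
First divider: V_A = V_CC · 10.71/(5.88 + 10.71) = 14.66 V.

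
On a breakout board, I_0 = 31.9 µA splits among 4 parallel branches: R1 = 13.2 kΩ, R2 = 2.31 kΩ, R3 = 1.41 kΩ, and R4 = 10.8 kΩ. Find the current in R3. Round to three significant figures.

I ≈ 17.3 µA

ΣG = 1/13.2 + 1/2.31 + 1/1.41 + 1/10.8 = 1.310.
Current divider: I(R3) = I_0 · G_k/ΣG = 31.9 × (0.7092/1.310) = 31.9 × 0.5412 = 17.26 µA.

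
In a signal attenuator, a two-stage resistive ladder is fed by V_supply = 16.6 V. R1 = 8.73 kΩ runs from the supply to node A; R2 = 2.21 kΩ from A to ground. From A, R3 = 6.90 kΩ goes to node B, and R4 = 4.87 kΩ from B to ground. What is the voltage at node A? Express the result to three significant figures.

V_A ≈ 2.92 V

Looking into the second stage from A: R3 + R4 = 11.77 kΩ appears in parallel with R2.
Effective lower resistance at A: R2 ‖ 11.77 = 1.861 kΩ.
First divider: V_A = V_supply · 1.861/(8.73 + 1.861) = 2.916 V.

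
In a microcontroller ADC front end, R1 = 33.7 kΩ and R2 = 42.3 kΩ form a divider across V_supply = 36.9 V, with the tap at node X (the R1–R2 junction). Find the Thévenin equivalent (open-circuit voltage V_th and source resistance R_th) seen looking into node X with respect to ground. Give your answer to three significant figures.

V_th ≈ 20.5 V, R_th ≈ 18.8 kΩ

With X open, the divider is unloaded: V_th = 36.9 × 42.3/76.00 = 20.54 V.
Looking into X with the source shorted: R_th = R1·R2/(R1+R2) = 33.70 × 42.3/76.00 = 18.76 kΩ.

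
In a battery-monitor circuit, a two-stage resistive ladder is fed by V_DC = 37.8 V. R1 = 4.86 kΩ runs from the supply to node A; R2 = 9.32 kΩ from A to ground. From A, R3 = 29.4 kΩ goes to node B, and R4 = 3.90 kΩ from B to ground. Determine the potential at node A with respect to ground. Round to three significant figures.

V_A ≈ 22.7 V

The second stage (R3 + R4 = 33.30 kΩ) loads node A in parallel with R2.
R2 ‖ (R3+R4) = 7.282 kΩ.
V_A = 37.8 × 7.282/(4.86 + 7.282) = 22.67 V.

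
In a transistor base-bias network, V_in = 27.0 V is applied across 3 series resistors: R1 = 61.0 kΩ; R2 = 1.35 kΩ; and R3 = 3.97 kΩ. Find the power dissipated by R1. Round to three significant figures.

Series current I = V_in/ΣR = 27.0/66.32 = 0.4071 mA.
P(R1) = I²·R1 = (0.4071)² × 61.0 = 10.11 mW.

P ≈ 10.1 mW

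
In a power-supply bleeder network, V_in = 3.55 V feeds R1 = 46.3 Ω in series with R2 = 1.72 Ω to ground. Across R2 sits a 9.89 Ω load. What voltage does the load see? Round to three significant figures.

V_out ≈ 0.109 V

The load sits in parallel with R2, giving an effective lower resistance R2' = R2·R_L/(R2+R_L) = 1.465 Ω.
Voltage divider with the loaded lower leg: V_out = 3.55 × 1.465/(46.3 + 1.465) = 3.55 × 0.03067 = 0.1089 V.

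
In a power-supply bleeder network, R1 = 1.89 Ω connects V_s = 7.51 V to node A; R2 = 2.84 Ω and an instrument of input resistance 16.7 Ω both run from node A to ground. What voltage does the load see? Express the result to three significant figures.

R2 ‖ R_L = (2.84 × 16.7)/(2.84 + 16.7) = 2.427 Ω.
Then V_out = V_s · R2'/(R1 + R2') = 7.51 × 2.427/4.317 = 4.222 V.

V_out ≈ 4.22 V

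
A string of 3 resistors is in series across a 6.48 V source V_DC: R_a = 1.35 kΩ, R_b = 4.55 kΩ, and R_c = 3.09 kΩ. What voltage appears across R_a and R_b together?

V ≈ 4.25 V

Total series resistance ΣR = 1.35 + 4.55 + 3.09 = 8.990 kΩ.
R_{R_a..R_b} = 1.35 + 4.55 = 5.900 kΩ.
V = V_DC · R/ΣR = 6.48 × 0.6563 = 4.253 V.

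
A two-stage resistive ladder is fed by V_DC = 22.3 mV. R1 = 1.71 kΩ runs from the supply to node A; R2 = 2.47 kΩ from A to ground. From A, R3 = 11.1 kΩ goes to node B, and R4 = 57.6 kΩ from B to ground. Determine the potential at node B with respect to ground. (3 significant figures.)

V_B ≈ 10.9 mV

Looking into the second stage from A: R3 + R4 = 68.70 kΩ appears in parallel with R2.
Effective lower resistance at A: R2 ‖ 68.70 = 2.384 kΩ.
First divider: V_A = V_DC · 2.384/(1.71 + 2.384) = 12.99 mV.
Then the unloaded second divider: V_B = V_A × R4/(R3+R4) = 12.99 × 0.8384 = 10.89 mV.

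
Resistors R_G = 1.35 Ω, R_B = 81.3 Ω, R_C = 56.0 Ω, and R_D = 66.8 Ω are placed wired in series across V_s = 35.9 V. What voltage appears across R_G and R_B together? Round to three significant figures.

Series total: ΣR = 1.35 + 81.3 + 56.0 + 66.8 = 205.4 Ω.
R_{R_G..R_B} = 1.35 + 81.3 = 82.65 Ω.
By the voltage-divider rule, V = 35.9 × 82.65/205.4 = 14.44 V.

V ≈ 14.4 V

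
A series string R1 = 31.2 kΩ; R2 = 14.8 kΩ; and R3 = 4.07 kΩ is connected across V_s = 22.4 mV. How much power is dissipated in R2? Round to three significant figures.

The common current is I = 22.4/50.07 = 0.4474 µA.
P = I²R = 0.2001 × 14.8 = 2.962 nW.

P ≈ 2.96 nW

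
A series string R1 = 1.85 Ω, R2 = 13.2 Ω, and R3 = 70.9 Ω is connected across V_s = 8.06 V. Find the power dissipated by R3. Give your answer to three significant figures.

P ≈ 0.623 W

The common current is I = 8.06/85.95 = 0.09378 A.
P = I²R = 0.008794 × 70.9 = 0.6235 W.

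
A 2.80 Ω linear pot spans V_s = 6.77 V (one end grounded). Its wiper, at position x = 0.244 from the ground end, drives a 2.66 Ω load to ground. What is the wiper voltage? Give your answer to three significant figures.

V_out ≈ 1.38 V

The pot divides into 2.117 Ω above the wiper and 0.6832 Ω below.
Lower segment in parallel with the load: 0.6832 ‖ 2.66 = 0.5436 Ω.
V_out = 6.77 × 0.5436/(2.117 + 0.5436) = 1.383 V.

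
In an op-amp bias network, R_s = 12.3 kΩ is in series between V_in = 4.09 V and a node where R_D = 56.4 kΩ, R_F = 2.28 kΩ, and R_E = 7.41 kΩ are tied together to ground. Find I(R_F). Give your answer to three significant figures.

Combine the parallel branches: R_p = (1/56.4 + 1/2.28 + 1/7.41)⁻¹ = 1.691 kΩ.
V_A = 4.09 × 1.691/13.99 = 0.4944 V.
Branch current I = V_A/R_F = 0.4944/2.28 = 0.2168 mA.

I ≈ 0.217 mA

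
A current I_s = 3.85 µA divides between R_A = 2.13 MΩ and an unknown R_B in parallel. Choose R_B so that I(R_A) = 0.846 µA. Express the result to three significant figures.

The fraction through R_A equals R_B/(R_A+R_B).
With f = 0.2197, R_B = R_A · f/(1−f) = 2.13 × 0.2816 = 0.5999 MΩ.

R_B ≈ 0.600 MΩ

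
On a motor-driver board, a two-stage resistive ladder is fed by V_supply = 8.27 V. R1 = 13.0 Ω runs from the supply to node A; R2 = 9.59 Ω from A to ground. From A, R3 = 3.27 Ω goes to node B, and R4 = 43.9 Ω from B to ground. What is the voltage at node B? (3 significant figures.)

V_B ≈ 2.93 V

Node A sees R2 in parallel with the series input of stage 2, R3 + R4 = 47.17 Ω.
Effective lower resistance at A: R2 ‖ 47.17 = 7.970 Ω.
V_A = 8.27 × 7.970/(13.0 + 7.970) = 3.143 V.
V_B = V_A × 0.9307 = 2.925 V.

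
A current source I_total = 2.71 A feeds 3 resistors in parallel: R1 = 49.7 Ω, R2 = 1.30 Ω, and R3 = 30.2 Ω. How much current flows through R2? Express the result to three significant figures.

I ≈ 2.53 A

Total conductance ΣG = 1/49.7 + 1/1.30 + 1/30.2 = 0.8225 (units of 1/Ω).
Current divider: I(R2) = I_total · G_k/ΣG = 2.71 × (0.7692/0.8225) = 2.71 × 0.9353 = 2.535 A.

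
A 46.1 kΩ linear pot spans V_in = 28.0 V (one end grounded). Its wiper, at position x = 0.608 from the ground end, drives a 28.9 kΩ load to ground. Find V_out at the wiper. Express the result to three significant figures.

Split the track: R_lower = x·R_p = 28.03 kΩ, R_upper = (1−x)·R_p = 18.07 kΩ.
(x·R_p) ‖ R_L = 14.23 kΩ.
Loaded-divider output: V_out = 28.0 × 0.4405 = 12.33 V.
(Unloaded: V_out = x·V_in = 17.0 V.)

V_out ≈ 12.3 V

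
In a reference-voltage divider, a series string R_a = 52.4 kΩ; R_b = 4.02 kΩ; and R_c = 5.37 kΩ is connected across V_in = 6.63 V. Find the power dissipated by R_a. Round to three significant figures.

Series current I = V_in/ΣR = 6.63/61.79 = 0.1073 mA.
P = I²R = 0.01151 × 52.4 = 0.6033 mW.

P ≈ 0.603 mW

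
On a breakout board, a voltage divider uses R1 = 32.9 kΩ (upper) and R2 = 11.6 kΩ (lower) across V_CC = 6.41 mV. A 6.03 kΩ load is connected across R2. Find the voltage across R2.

The load sits in parallel with R2, giving an effective lower resistance R2' = R2·R_L/(R2+R_L) = 3.968 kΩ.
Now apply the divider: V_out = 6.41 × 0.1076 = 0.6898 mV.
(Unloaded it would be 1.67 mV; the load pulls it down.)

V_out ≈ 0.690 mV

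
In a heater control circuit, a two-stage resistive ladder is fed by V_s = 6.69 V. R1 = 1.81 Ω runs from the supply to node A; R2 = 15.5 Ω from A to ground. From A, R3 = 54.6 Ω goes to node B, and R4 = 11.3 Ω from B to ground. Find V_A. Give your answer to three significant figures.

V_A ≈ 5.85 V

Looking into the second stage from A: R3 + R4 = 65.90 Ω appears in parallel with R2.
Effective lower resistance at A: R2 ‖ 65.90 = 12.55 Ω.
First divider: V_A = V_s · 12.55/(1.81 + 12.55) = 5.847 V.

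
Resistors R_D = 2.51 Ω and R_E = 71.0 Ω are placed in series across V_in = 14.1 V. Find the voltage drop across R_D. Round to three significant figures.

ΣR = 2.51 + 71.0 = 73.51 Ω.
Voltage divider: V = V_in · (2.510 / 73.51) = 14.1 × 0.03415 = 0.4814 V.

V ≈ 0.481 V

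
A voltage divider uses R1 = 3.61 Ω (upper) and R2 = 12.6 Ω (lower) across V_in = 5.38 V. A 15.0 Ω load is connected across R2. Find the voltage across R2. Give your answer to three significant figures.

R2 ‖ R_L = (12.6 × 15.0)/(12.6 + 15.0) = 6.848 Ω.
Voltage divider with the loaded lower leg: V_out = 5.38 × 6.848/(3.61 + 6.848) = 5.38 × 0.6548 = 3.523 V.

V_out ≈ 3.52 V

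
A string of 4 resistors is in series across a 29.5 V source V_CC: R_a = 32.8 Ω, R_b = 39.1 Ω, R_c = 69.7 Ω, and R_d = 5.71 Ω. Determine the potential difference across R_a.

ΣR = 32.8 + 39.1 + 69.7 + 5.71 = 147.3 Ω.
V = V_CC · R/ΣR = 29.5 × 0.2227 = 6.568 V.

V ≈ 6.57 V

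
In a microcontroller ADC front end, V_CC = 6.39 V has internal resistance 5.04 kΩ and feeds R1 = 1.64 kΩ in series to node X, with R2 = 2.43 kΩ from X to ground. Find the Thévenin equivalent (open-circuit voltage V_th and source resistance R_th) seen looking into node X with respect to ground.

R1' = 5.04 + 1.64 = 6.680 kΩ (source resistance + R1).
With X open, the divider is unloaded: V_th = 6.39 × 2.43/9.110 = 1.704 V.
Zeroing V_CC shorts the top of R1' to ground, so R_th = R1' ‖ R2 = 1.782 kΩ.

V_th ≈ 1.70 V, R_th ≈ 1.78 kΩ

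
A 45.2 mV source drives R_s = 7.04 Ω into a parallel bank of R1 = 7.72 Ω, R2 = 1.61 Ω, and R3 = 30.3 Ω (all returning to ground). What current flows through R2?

Parallel bank: R_p = 1/(1/7.72 + 1/1.61 + 1/30.3) = 1.276 Ω.
V_A by voltage divider: V_A = 45.2 × 1.276/(7.04 + 1.276) = 6.936 mV.
Branch current I = V_A/R2 = 6.936/1.61 = 4.308 mA.

I ≈ 4.31 mA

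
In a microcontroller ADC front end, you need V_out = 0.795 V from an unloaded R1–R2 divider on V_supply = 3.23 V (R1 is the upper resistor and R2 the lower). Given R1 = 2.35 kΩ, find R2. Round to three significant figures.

Required fraction k = V_out/V_supply = 0.2461.
So R2 = R1 · V_out/(V_supply − V_out) = 2.35 × 0.795/(3.23 − 0.795) = 2.35 × 0.3265 = 0.7672 kΩ.

R2 ≈ 0.767 kΩ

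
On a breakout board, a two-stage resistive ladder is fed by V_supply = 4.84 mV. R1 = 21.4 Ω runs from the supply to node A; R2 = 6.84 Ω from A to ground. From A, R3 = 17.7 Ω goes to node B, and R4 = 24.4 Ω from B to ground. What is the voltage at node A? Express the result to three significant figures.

V_A ≈ 1.04 mV

Node A sees R2 in parallel with the series input of stage 2, R3 + R4 = 42.10 Ω.
R2 ‖ (R3+R4) = 5.884 Ω.
So V_A = 4.84 × 0.2157 = 1.044 mV.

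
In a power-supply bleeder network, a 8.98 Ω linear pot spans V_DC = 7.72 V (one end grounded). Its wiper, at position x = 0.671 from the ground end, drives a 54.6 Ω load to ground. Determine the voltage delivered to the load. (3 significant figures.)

Lower segment x·R_p = 6.026 Ω; upper segment (1−x)·R_p = 2.954 Ω.
R_L loads the lower segment: effective lower R = 5.427 Ω.
V_out = 7.72 × 5.427/(2.954 + 5.427) = 4.999 V.
(Unloaded: V_out = x·V_DC = 5.18 V.)

V_out ≈ 5.00 V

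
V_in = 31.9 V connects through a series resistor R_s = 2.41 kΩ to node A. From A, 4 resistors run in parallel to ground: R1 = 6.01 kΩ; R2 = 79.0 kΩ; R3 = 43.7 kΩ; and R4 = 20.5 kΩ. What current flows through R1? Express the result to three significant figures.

Parallel bank: R_p = 1/(1/6.01 + 1/79.0 + 1/43.7 + 1/20.5) = 3.989 kΩ.
V_A by voltage divider: V_A = 31.9 × 3.989/(2.41 + 3.989) = 19.89 V.
Branch current I = V_A/R1 = 19.89/6.01 = 3.309 mA.

I ≈ 3.31 mA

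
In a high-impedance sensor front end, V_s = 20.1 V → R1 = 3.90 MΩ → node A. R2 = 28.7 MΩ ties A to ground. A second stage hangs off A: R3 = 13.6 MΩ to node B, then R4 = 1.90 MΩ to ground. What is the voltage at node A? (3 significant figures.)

Node A sees R2 in parallel with the series input of stage 2, R3 + R4 = 15.50 MΩ.
Effective lower resistance at A: R2 ‖ 15.50 = 10.06 MΩ.
First divider: V_A = V_s · 10.06/(3.90 + 10.06) = 14.49 V.

V_A ≈ 14.5 V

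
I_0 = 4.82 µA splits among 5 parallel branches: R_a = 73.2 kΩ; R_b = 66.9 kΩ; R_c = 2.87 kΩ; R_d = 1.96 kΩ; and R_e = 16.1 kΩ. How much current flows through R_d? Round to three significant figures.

I ≈ 2.59 µA

ΣG = 1/73.2 + 1/66.9 + 1/2.87 + 1/1.96 + 1/16.1 = 0.9494.
Current divider: I(R_d) = I_0 · G_k/ΣG = 4.82 × (0.5102/0.9494) = 4.82 × 0.5374 = 2.590 µA.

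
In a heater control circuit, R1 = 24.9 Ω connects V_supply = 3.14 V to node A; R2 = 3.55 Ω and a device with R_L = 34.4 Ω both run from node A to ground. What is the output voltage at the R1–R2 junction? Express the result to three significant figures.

V_out ≈ 0.359 V

First combine the lower leg with the load: R2 ‖ R_L = 3.218 Ω.
Now apply the divider: V_out = 3.14 × 0.1144 = 0.3594 V.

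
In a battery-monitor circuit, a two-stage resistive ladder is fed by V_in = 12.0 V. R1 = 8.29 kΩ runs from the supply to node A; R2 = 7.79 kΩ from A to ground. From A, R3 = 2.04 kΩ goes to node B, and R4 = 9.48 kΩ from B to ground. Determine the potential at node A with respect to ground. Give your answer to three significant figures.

V_A ≈ 4.31 V

Node A sees R2 in parallel with the series input of stage 2, R3 + R4 = 11.52 kΩ.
Effective lower resistance at A: R2 ‖ 11.52 = 4.647 kΩ.
First divider: V_A = V_in · 4.647/(8.29 + 4.647) = 4.311 V.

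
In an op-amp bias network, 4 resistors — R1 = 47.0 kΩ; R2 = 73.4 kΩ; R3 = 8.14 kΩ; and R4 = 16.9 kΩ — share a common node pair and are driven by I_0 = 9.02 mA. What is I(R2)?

I ≈ 0.567 mA

Total conductance ΣG = 1/47.0 + 1/73.4 + 1/8.14 + 1/16.9 = 0.2169 (units of 1/kΩ).
R2 takes the fraction G_k/ΣG = 0.01362/0.2169 = 0.06281, so I = 9.02 × 0.06281 = 0.5665 mA.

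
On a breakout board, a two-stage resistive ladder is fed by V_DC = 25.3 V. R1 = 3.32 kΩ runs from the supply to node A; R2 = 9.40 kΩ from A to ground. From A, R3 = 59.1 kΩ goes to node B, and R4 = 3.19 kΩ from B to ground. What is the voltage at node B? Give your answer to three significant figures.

Looking into the second stage from A: R3 + R4 = 62.29 kΩ appears in parallel with R2.
R2 ‖ (R3+R4) = 8.167 kΩ.
V_A = 25.3 × 8.167/(3.32 + 8.167) = 17.99 V.
V_B = V_A × 0.05121 = 0.9212 V.

V_B ≈ 0.921 V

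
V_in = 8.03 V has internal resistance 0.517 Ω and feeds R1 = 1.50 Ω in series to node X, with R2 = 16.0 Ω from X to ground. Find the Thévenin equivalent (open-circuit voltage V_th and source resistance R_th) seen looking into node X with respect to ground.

R1' = 0.517 + 1.50 = 2.017 Ω (source resistance + R1).
With X open, the divider is unloaded: V_th = 8.03 × 16.0/18.02 = 7.131 V.
Zeroing V_in shorts the top of R1' to ground, so R_th = R1' ‖ R2 = 1.791 Ω.

V_th ≈ 7.13 V, R_th ≈ 1.79 Ω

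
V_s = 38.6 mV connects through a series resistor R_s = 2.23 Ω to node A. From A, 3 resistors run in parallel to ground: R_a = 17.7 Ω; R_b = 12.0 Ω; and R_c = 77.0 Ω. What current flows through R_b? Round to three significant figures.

I ≈ 2.40 mA

Parallel bank: R_p = 1/(1/17.7 + 1/12.0 + 1/77.0) = 6.544 Ω.
V_A = 38.6 × 6.544/8.774 = 28.79 mV.
Branch current I = V_A/R_b = 28.79/12.0 = 2.399 mA.
(Check via current divider: I_total = 4.399 mA; share G_k/ΣG = 0.5453 → same result.)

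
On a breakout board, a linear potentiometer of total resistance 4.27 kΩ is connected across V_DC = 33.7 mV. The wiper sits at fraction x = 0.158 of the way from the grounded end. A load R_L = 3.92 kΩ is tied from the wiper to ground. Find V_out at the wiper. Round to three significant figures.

The pot divides into 3.595 kΩ above the wiper and 0.6747 kΩ below.
(x·R_p) ‖ R_L = 0.5756 kΩ.
V_out = 33.7 × 0.5756/(3.595 + 0.5756) = 4.651 mV.

V_out ≈ 4.65 mV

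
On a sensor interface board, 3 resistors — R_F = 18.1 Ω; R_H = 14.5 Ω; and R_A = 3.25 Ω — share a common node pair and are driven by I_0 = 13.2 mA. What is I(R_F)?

Total conductance ΣG = 1/18.1 + 1/14.5 + 1/3.25 = 0.4319 (units of 1/Ω).
By the current-divider rule, I = I_0 · G_k/ΣG = 13.2 × 0.1279 = 1.689 mA.

I ≈ 1.69 mA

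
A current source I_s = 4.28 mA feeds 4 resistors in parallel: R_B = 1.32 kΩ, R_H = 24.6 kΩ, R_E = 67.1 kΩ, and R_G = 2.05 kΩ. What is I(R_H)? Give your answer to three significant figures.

I ≈ 0.134 mA

ΣG = 1/1.32 + 1/24.6 + 1/67.1 + 1/2.05 = 1.301.
R_H takes the fraction G_k/ΣG = 0.04065/1.301 = 0.03125, so I = 4.28 × 0.03125 = 0.1337 mA.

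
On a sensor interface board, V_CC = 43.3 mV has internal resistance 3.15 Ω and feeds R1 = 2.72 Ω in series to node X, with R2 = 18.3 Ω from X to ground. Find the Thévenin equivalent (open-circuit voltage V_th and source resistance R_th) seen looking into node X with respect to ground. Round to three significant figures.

V_th ≈ 32.8 mV, R_th ≈ 4.44 Ω

R1' = 3.15 + 2.72 = 5.870 Ω (source resistance + R1).
With X open, the divider is unloaded: V_th = 43.3 × 18.3/24.17 = 32.78 mV.
Looking into X with the source shorted: R_th = R1'·R2/(R1'+R2) = 5.870 × 18.3/24.17 = 4.444 Ω.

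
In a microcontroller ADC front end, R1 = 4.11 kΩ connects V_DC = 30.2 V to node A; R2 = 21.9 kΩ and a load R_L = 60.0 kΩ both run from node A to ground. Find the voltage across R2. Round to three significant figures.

The load sits in parallel with R2, giving an effective lower resistance R2' = R2·R_L/(R2+R_L) = 16.04 kΩ.
Voltage divider with the loaded lower leg: V_out = 30.2 × 16.04/(4.11 + 16.04) = 30.2 × 0.7961 = 24.04 V.

V_out ≈ 24.0 V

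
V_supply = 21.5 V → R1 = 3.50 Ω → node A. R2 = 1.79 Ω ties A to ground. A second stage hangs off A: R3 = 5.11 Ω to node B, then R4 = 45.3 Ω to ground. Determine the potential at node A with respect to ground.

Node A sees R2 in parallel with the series input of stage 2, R3 + R4 = 50.41 Ω.
R2 ‖ (R3+R4) = 1.729 Ω.
So V_A = 21.5 × 0.3306 = 7.108 V.

V_A ≈ 7.11 V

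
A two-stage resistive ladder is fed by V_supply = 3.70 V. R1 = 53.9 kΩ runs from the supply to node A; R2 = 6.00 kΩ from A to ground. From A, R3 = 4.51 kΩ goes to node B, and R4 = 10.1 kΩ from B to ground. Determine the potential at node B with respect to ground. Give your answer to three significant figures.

V_B ≈ 0.187 V

The second stage (R3 + R4 = 14.61 kΩ) loads node A in parallel with R2.
Effective lower resistance at A: R2 ‖ 14.61 = 4.253 kΩ.
So V_A = 3.70 × 0.07314 = 0.2706 V.
V_B = V_A × 0.6913 = 0.1871 V.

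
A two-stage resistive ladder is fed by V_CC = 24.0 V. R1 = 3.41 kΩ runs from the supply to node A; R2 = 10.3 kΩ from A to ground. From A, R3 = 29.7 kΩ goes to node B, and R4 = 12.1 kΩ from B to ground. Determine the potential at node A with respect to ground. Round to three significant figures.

Looking into the second stage from A: R3 + R4 = 41.80 kΩ appears in parallel with R2.
R2 ‖ (R3+R4) = 8.264 kΩ.
First divider: V_A = V_CC · 8.264/(3.41 + 8.264) = 16.99 V.

V_A ≈ 17.0 V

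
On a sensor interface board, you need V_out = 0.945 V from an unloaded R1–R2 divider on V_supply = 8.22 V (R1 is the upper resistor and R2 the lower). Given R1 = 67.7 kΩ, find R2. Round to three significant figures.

R2 ≈ 8.79 kΩ

V_out/V_supply = R2/(R1+R2) = 0.1150.
R2 = R1 · 0.1150/(1 − 0.1150) = 8.794 kΩ.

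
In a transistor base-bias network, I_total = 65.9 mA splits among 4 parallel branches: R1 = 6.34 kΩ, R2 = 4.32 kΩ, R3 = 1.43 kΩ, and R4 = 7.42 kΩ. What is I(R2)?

I ≈ 12.5 mA

Conductances: ΣG = 1/6.34 + 1/4.32 + 1/1.43 + 1/7.42 = 1.223 (1/kΩ).
Current divider: I(R2) = I_total · G_k/ΣG = 65.9 × (0.2315/1.223) = 65.9 × 0.1892 = 12.47 mA.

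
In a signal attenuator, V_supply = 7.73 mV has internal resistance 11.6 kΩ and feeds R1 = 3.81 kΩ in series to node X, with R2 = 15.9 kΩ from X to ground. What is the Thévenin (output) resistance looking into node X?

R1' = 11.6 + 3.81 = 15.41 kΩ (source resistance + R1).
Zeroing V_supply shorts the top of R1' to ground, so R_th = R1' ‖ R2 = 7.826 kΩ.

R_th ≈ 7.83 kΩ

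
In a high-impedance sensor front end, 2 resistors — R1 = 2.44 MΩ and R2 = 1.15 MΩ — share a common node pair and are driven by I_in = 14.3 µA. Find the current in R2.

I ≈ 9.72 µA

With just two branches, the current splits inversely with resistance.
So I = 14.3 × 2.44/3.590 = 9.719 µA.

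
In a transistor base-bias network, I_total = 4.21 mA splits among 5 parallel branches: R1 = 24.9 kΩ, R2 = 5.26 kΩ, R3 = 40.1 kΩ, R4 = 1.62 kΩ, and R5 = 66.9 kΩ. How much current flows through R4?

Conductances: ΣG = 1/24.9 + 1/5.26 + 1/40.1 + 1/1.62 + 1/66.9 = 0.8874 (1/kΩ).
By the current-divider rule, I = I_total · G_k/ΣG = 4.21 × 0.6956 = 2.928 mA.

I ≈ 2.93 mA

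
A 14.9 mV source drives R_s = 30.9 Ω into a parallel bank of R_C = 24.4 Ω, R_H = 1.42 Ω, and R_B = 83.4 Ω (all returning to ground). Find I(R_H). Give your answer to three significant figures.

Equivalent of the parallel group: R_p = 1.321 Ω.
V_A = 14.9 × 1.321/32.22 = 0.6107 mV.
Branch current I = V_A/R_H = 0.6107/1.42 = 0.4301 mA.

I ≈ 0.430 mA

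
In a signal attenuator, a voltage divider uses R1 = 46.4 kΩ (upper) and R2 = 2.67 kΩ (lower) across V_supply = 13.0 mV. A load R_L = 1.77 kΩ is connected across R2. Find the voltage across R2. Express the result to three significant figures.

The load sits in parallel with R2, giving an effective lower resistance R2' = R2·R_L/(R2+R_L) = 1.064 kΩ.
Now apply the divider: V_out = 13.0 × 0.02243 = 0.2915 mV.

V_out ≈ 0.292 mV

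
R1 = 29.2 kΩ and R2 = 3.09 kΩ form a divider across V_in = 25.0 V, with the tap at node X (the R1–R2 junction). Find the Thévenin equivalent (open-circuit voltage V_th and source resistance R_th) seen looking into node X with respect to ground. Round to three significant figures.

V_th ≈ 2.39 V, R_th ≈ 2.79 kΩ

V_th is the unloaded tap voltage: V_in · R2/(R1+R2) = 25.0 × 0.09570 = 2.392 V.
With V_in suppressed (replaced by a short), R_th = R1 ‖ R2 = (29.20 × 3.09)/(29.20 + 3.09) = 2.794 kΩ.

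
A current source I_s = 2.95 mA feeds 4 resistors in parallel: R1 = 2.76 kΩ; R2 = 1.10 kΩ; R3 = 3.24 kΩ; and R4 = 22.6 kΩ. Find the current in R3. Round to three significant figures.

ΣG = 1/2.76 + 1/1.10 + 1/3.24 + 1/22.6 = 1.624.
Current divider: I(R3) = I_s · G_k/ΣG = 2.95 × (0.3086/1.624) = 2.95 × 0.1900 = 0.5605 mA.

I ≈ 0.561 mA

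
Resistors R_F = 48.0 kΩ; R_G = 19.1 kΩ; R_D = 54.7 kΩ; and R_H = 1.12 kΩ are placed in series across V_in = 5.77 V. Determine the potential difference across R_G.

Total series resistance ΣR = 48.0 + 19.1 + 54.7 + 1.12 = 122.9 kΩ.
By the voltage-divider rule, V = 5.77 × 19.10/122.9 = 0.8966 V.

V ≈ 0.897 V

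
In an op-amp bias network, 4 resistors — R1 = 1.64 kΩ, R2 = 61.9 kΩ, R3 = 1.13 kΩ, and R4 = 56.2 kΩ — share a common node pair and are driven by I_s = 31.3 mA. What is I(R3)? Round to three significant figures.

I ≈ 18.1 mA

Conductances: ΣG = 1/1.64 + 1/61.9 + 1/1.13 + 1/56.2 = 1.529 (1/kΩ).
R3 takes the fraction G_k/ΣG = 0.8850/1.529 = 0.5789, so I = 31.3 × 0.5789 = 18.12 mA.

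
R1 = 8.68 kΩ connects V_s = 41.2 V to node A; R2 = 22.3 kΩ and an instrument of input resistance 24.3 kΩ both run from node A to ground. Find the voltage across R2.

The load sits in parallel with R2, giving an effective lower resistance R2' = R2·R_L/(R2+R_L) = 11.63 kΩ.
Then V_out = V_s · R2'/(R1 + R2') = 41.2 × 11.63/20.31 = 23.59 V.
(Unloaded it would be 29.7 V; the load pulls it down.)

V_out ≈ 23.6 V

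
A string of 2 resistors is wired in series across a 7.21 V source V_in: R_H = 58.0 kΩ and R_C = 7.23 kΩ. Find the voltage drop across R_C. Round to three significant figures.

V ≈ 0.799 V

Series total: ΣR = 58.0 + 7.23 = 65.23 kΩ.
Voltage divider: V = V_in · (7.230 / 65.23) = 7.21 × 0.1108 = 0.7991 V.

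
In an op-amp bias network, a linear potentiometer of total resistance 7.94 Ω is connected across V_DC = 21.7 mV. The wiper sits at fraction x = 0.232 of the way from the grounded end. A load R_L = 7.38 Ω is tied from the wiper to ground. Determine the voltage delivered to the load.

Split the track: R_lower = x·R_p = 1.842 Ω, R_upper = (1−x)·R_p = 6.098 Ω.
R_L loads the lower segment: effective lower R = 1.474 Ω.
Loaded-divider output: V_out = 21.7 × 0.1947 = 4.225 mV.

V_out ≈ 4.22 mV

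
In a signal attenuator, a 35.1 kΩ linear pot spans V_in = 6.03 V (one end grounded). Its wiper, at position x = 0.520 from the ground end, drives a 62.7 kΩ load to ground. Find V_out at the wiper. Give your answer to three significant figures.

V_out ≈ 2.75 V

The pot divides into 16.85 kΩ above the wiper and 18.25 kΩ below.
(x·R_p) ‖ R_L = 14.14 kΩ.
V_out = 6.03 × 14.14/(16.85 + 14.14) = 2.751 V.
(Unloaded: V_out = x·V_in = 3.14 V.)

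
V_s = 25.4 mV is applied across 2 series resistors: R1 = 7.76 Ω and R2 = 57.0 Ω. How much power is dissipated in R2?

Series current I = V_s/ΣR = 25.4/64.76 = 0.3922 mA.
V(R2) = I·R = 22.36 mV; P = V·I = 22.36 × 0.3922 = 8.769 µW.

P ≈ 8.77 µW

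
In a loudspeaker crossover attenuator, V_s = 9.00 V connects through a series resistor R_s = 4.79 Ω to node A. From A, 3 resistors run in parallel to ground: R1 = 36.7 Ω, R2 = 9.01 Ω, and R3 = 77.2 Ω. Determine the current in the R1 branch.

Parallel bank: R_p = 1/(1/36.7 + 1/9.01 + 1/77.2) = 6.614 Ω.
V_A by voltage divider: V_A = 9.00 × 6.614/(4.79 + 6.614) = 5.220 V.
I(R1) = V_A / R1 = 5.220/36.7 = 0.1422 A.

I ≈ 0.142 A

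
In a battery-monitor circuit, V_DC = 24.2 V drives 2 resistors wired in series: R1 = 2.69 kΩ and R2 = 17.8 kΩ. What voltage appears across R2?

Series total: ΣR = 2.69 + 17.8 = 20.49 kΩ.
Voltage divider: V = V_DC · (17.80 / 20.49) = 24.2 × 0.8687 = 21.02 V.

V ≈ 21.0 V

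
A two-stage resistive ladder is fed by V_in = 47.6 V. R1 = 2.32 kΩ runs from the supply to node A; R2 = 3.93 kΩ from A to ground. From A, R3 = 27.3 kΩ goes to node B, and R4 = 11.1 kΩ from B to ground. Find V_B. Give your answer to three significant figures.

V_B ≈ 8.34 V

Node A sees R2 in parallel with the series input of stage 2, R3 + R4 = 38.40 kΩ.
R2 ‖ (R3+R4) = 3.565 kΩ.
So V_A = 47.6 × 0.6058 = 28.84 V.
V_B = V_A × 0.2891 = 8.335 V.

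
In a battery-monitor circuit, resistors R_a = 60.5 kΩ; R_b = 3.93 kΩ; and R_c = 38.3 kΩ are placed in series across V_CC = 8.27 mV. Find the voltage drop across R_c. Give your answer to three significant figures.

ΣR = 60.5 + 3.93 + 38.3 = 102.7 kΩ.
V = V_CC · R/ΣR = 8.27 × 0.3728 = 3.083 mV.

V ≈ 3.08 mV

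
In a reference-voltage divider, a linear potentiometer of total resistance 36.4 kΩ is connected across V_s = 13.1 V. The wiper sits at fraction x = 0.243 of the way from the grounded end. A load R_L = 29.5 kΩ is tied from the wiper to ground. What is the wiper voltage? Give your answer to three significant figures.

V_out ≈ 2.59 V

Split the track: R_lower = x·R_p = 8.845 kΩ, R_upper = (1−x)·R_p = 27.55 kΩ.
R_L loads the lower segment: effective lower R = 6.805 kΩ.
V_out = 13.1 × 6.805/(27.55 + 6.805) = 2.594 V.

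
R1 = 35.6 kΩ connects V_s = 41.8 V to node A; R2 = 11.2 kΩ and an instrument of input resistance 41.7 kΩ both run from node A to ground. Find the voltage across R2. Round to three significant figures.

V_out ≈ 8.31 V

R2 ‖ R_L = (11.2 × 41.7)/(11.2 + 41.7) = 8.829 kΩ.
Voltage divider with the loaded lower leg: V_out = 41.8 × 8.829/(35.6 + 8.829) = 41.8 × 0.1987 = 8.306 V.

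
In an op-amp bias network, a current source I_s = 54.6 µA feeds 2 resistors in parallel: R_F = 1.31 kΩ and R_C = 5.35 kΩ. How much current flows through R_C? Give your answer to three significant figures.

Two-branch current divider: I_k = I_s · R_other/(R_1 + R_2).
So I = 54.6 × 1.31/6.660 = 10.74 µA.

I ≈ 10.7 µA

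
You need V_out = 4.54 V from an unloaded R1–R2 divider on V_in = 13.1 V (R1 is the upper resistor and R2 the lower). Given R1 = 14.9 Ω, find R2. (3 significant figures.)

R2 ≈ 7.90 Ω

V_out/V_in = R2/(R1+R2) = 0.3466.
R2 = R1 · 0.3466/(1 − 0.3466) = 7.903 Ω.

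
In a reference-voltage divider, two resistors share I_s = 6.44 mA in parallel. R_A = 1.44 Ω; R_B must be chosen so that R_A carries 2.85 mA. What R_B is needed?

The fraction through R_A equals R_B/(R_A+R_B).
2.85/6.44 = R_B/(R_A + R_B) → R_B = R_A · (0.4425)/(1 − 0.4425) = 1.44 × 0.7939 = 1.143 Ω.

R_B ≈ 1.14 Ω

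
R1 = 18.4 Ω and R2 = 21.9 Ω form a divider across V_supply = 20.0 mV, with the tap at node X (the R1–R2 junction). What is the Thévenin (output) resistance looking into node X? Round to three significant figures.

With V_supply suppressed (replaced by a short), R_th = R1 ‖ R2 = (18.40 × 21.9)/(18.40 + 21.9) = 9.999 Ω.

R_th ≈ 10.0 Ω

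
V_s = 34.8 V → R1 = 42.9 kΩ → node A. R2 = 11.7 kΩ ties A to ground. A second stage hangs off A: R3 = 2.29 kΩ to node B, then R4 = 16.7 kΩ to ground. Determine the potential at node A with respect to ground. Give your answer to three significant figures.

V_A ≈ 5.02 V

Looking into the second stage from A: R3 + R4 = 18.99 kΩ appears in parallel with R2.
Effective lower resistance at A: R2 ‖ 18.99 = 7.240 kΩ.
So V_A = 34.8 × 0.1444 = 5.025 V.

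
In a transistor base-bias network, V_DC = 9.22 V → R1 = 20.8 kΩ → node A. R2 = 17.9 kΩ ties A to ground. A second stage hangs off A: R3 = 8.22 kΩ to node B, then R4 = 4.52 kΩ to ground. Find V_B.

Node A sees R2 in parallel with the series input of stage 2, R3 + R4 = 12.74 kΩ.
Effective lower resistance at A: R2 ‖ 12.74 = 7.443 kΩ.
So V_A = 9.22 × 0.2635 = 2.430 V.
Then the unloaded second divider: V_B = V_A × R4/(R3+R4) = 2.430 × 0.3548 = 0.8620 V.

V_B ≈ 0.862 V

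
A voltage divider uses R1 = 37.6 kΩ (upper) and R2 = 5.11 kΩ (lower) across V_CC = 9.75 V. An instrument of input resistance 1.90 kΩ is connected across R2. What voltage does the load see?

V_out ≈ 0.346 V

First combine the lower leg with the load: R2 ‖ R_L = 1.385 kΩ.
Now apply the divider: V_out = 9.75 × 0.03553 = 0.3464 V.
(Unloaded it would be 1.17 V; the load pulls it down.)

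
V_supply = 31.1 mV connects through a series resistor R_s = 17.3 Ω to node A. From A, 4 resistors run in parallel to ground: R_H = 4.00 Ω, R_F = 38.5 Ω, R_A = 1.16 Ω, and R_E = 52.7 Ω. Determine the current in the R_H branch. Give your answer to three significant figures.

I ≈ 0.370 mA

Combine the parallel branches: R_p = (1/4.00 + 1/38.5 + 1/1.16 + 1/52.7)⁻¹ = 0.8643 Ω.
V_A by voltage divider: V_A = 31.1 × 0.8643/(17.3 + 0.8643) = 1.480 mV.
I(R_H) = V_A / R_H = 1.480/4.00 = 0.3699 mA.
(Equivalently: I_total = 1.712 mA, then current-divider fraction G_k/ΣG = 0.2161.)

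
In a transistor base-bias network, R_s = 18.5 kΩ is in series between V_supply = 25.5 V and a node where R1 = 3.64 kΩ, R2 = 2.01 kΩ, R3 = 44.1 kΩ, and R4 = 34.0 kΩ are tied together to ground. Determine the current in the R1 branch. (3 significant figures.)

I ≈ 0.431 mA

Parallel bank: R_p = 1/(1/3.64 + 1/2.01 + 1/44.1 + 1/34.0) = 1.213 kΩ.
V_A = 25.5 × 1.213/19.71 = 1.569 V.
Branch current I = V_A/R1 = 1.569/3.64 = 0.4311 mA.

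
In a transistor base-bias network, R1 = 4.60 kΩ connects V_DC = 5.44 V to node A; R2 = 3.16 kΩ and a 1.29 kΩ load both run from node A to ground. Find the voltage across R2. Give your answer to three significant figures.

The load sits in parallel with R2, giving an effective lower resistance R2' = R2·R_L/(R2+R_L) = 0.9160 kΩ.
Voltage divider with the loaded lower leg: V_out = 5.44 × 0.9160/(4.60 + 0.9160) = 5.44 × 0.1661 = 0.9034 V.
(Unloaded it would be 2.22 V; the load pulls it down.)

V_out ≈ 0.903 V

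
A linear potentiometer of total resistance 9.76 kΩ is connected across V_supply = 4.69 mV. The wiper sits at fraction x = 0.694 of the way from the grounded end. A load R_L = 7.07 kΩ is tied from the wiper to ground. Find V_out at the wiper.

V_out ≈ 2.52 mV

Split the track: R_lower = x·R_p = 6.773 kΩ, R_upper = (1−x)·R_p = 2.987 kΩ.
(x·R_p) ‖ R_L = 3.459 kΩ.
V_out = 4.69 × 3.459/(2.987 + 3.459) = 2.517 mV.
(Unloaded: V_out = x·V_supply = 3.25 mV.)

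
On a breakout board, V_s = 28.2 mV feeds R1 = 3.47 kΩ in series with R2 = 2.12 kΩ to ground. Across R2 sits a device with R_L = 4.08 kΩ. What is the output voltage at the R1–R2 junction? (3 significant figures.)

The load sits in parallel with R2, giving an effective lower resistance R2' = R2·R_L/(R2+R_L) = 1.395 kΩ.
Now apply the divider: V_out = 28.2 × 0.2868 = 8.087 mV.

V_out ≈ 8.09 mV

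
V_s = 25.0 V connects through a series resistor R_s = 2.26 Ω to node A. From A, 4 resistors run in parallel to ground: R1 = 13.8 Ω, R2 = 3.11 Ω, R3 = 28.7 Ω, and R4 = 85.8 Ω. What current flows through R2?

Parallel bank: R_p = 1/(1/13.8 + 1/3.11 + 1/28.7 + 1/85.8) = 2.270 Ω.
Node voltage V_A = V_s · R_p/(R_s + R_p) = 25.0 × 0.5011 = 12.53 V.
I(R2) = V_A / R2 = 12.53/3.11 = 4.028 A.
(Check via current divider: I_total = 5.519 A; share G_k/ΣG = 0.7299 → same result.)

I ≈ 4.03 A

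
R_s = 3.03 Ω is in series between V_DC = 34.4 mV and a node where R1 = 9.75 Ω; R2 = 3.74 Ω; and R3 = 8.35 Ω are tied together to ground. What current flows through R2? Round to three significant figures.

Equivalent of the parallel group: R_p = 2.042 Ω.
V_A = 34.4 × 2.042/5.072 = 13.85 mV.
I(R2) = V_A / R2 = 13.85/3.74 = 3.703 mA.

I ≈ 3.70 mA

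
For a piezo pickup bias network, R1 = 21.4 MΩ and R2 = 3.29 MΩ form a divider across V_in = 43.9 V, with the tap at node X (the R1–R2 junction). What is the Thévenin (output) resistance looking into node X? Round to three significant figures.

R_th ≈ 2.85 MΩ

Looking into X with the source shorted: R_th = R1·R2/(R1+R2) = 21.40 × 3.29/24.69 = 2.852 MΩ.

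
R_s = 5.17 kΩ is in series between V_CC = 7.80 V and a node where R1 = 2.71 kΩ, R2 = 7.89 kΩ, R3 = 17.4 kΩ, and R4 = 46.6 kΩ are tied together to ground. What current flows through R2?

Equivalent of the parallel group: R_p = 1.740 kΩ.
Node voltage V_A = V_CC · R_p/(R_s + R_p) = 7.80 × 0.2518 = 1.964 V.
I(R2) = V_A / R2 = 1.964/7.89 = 0.2489 mA.
(Check via current divider: I_total = 1.129 mA; share G_k/ΣG = 0.2205 → same result.)

I ≈ 0.249 mA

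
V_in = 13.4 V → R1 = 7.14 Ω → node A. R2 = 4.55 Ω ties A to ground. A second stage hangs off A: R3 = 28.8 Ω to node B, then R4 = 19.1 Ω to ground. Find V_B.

Looking into the second stage from A: R3 + R4 = 47.90 Ω appears in parallel with R2.
Effective lower resistance at A: R2 ‖ 47.90 = 4.155 Ω.
So V_A = 13.4 × 0.3679 = 4.930 V.
Stage 2 is unloaded, so V_B = V_A · R4/(R3+R4) = 4.930 × 19.1/47.90 = 1.966 V.

V_B ≈ 1.97 V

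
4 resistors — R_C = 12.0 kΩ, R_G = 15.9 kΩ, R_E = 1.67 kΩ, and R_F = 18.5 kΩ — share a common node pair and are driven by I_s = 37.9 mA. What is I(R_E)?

I ≈ 28.4 mA

Conductances: ΣG = 1/12.0 + 1/15.9 + 1/1.67 + 1/18.5 = 0.7991 (1/kΩ).
Current divider: I(R_E) = I_s · G_k/ΣG = 37.9 × (0.5988/0.7991) = 37.9 × 0.7494 = 28.40 mA.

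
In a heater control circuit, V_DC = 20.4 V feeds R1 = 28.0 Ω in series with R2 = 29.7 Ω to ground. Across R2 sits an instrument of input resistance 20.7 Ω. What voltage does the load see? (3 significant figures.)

R2 ‖ R_L = (29.7 × 20.7)/(29.7 + 20.7) = 12.20 Ω.
Then V_out = V_DC · R2'/(R1 + R2') = 20.4 × 12.20/40.20 = 6.190 V.

V_out ≈ 6.19 V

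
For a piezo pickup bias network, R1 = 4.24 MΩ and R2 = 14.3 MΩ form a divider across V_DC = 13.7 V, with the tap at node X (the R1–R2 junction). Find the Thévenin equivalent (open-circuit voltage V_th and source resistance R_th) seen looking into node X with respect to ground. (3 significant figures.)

V_th is the unloaded tap voltage: V_DC · R2/(R1+R2) = 13.7 × 0.7713 = 10.57 V.
With V_DC suppressed (replaced by a short), R_th = R1 ‖ R2 = (4.240 × 14.3)/(4.240 + 14.3) = 3.270 MΩ.

V_th ≈ 10.6 V, R_th ≈ 3.27 MΩ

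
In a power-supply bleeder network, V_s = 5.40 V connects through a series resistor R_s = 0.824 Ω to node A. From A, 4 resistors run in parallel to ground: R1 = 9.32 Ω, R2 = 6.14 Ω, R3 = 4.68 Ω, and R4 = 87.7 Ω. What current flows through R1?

I ≈ 0.411 A

Combine the parallel branches: R_p = (1/9.32 + 1/6.14 + 1/4.68 + 1/87.7)⁻¹ = 2.019 Ω.
V_A = 5.40 × 2.019/2.843 = 3.835 V.
I(R1) = V_A / R1 = 3.835/9.32 = 0.4115 A.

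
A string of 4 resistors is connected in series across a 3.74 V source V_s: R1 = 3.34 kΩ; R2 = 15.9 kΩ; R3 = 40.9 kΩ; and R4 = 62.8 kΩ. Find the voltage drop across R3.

Total series resistance ΣR = 3.34 + 15.9 + 40.9 + 62.8 = 122.9 kΩ.
V = V_s · R/ΣR = 3.74 × 0.3327 = 1.244 V.

V ≈ 1.24 V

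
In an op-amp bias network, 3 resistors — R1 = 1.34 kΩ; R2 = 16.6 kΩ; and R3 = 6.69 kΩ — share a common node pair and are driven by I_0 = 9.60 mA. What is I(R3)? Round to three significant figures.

Conductances: ΣG = 1/1.34 + 1/16.6 + 1/6.69 = 0.9560 (1/kΩ).
R3 takes the fraction G_k/ΣG = 0.1495/0.9560 = 0.1564, so I = 9.60 × 0.1564 = 1.501 mA.

I ≈ 1.50 mA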